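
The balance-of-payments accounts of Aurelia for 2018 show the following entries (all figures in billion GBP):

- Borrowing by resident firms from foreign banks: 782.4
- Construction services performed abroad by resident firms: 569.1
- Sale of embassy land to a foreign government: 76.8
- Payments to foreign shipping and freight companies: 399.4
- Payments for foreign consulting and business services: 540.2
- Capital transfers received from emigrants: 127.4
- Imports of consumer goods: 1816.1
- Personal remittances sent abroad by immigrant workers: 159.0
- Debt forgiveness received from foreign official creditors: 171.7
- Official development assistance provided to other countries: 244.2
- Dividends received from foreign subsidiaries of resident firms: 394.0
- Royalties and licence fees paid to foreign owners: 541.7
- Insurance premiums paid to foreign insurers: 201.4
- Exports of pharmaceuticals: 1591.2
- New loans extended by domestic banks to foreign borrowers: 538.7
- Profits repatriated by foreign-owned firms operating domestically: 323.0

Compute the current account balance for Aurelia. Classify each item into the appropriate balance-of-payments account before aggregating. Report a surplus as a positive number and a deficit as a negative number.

-1670.7

Goods: -1816.1 + 1591.2 = -224.9
Services: -201.4 + 569.1 - 540.2 - 541.7 - 399.4 = -1113.6
Primary income: 394.0 - 323.0 = 71.0
Secondary income: -244.2 - 159.0 = -403.2
Current account = (-224.9) + (-1113.6) + 71.0 + (-403.2) = -1670.7
(Excluded from the current account — financial account: borrowing by resident firms from foreign banks 782.4, new loans extended by domestic banks to foreign borrowers 538.7; capital account: sale of embassy land to a foreign government 76.8, capital transfers received from emigrants 127.4, debt forgiveness received from foreign official creditors 171.7.)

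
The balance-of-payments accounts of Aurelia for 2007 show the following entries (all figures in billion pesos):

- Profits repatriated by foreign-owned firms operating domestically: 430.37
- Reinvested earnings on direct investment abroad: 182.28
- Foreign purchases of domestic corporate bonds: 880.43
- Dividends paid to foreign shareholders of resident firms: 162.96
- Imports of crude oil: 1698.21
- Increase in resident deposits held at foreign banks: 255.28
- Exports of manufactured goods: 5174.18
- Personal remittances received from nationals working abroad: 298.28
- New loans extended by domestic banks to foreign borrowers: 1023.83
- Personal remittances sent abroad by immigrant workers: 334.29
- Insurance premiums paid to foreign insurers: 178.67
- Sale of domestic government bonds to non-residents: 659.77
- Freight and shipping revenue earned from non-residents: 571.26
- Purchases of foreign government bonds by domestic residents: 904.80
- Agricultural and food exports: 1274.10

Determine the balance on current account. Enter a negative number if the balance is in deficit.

Goods: 5174.18 - 1698.21 + 1274.10 = 4750.07
Services: -178.67 + 571.26 = 392.59
Primary income: -430.37 - 162.96 + 182.28 = -411.05
Secondary income: 298.28 - 334.29 = -36.01
Current account = 4750.07 + 392.59 + (-411.05) + (-36.01) = 4695.60
(Excluded from the current account — financial account: foreign purchases of domestic corporate bonds 880.43, increase in resident deposits held at foreign banks 255.28, new loans extended by domestic banks to foreign borrowers 1023.83, sale of domestic government bonds to non-residents 659.77, purchases of foreign government bonds by domestic residents 904.80.)

4695.60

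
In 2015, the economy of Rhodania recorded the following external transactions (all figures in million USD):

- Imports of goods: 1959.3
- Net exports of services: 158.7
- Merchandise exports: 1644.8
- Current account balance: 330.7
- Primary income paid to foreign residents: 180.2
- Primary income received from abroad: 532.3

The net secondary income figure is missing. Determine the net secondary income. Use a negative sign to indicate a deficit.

Current account = goods balance + services balance + net primary income + net secondary income
Sum of the known components = 196.3
Net secondary income = CA - (known components) = 330.7 - 196.3 = 134.4

134.4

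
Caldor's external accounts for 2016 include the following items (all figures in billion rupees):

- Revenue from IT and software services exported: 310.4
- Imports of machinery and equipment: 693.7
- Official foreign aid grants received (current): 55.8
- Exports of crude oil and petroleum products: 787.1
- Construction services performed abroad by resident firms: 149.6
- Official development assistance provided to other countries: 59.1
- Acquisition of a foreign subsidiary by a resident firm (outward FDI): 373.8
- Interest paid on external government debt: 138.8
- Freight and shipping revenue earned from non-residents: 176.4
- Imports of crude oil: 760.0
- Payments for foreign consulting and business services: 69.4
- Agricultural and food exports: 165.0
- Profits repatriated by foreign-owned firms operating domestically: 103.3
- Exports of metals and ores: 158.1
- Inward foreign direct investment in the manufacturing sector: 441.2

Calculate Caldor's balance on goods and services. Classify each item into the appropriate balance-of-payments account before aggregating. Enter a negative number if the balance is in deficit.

Goods: -693.7 + 165.0 + 158.1 + 787.1 - 760.0 = -343.5
Services: 176.4 + 149.6 - 69.4 + 310.4 = 567.0
Trade balance = -343.5 + 567.0 = 223.5
(Excluded from the trade balance — secondary income: official foreign aid grants received (current) 55.8, official development assistance provided to other countries 59.1; financial account: acquisition of a foreign subsidiary by a resident firm (outward FDI) 373.8, inward foreign direct investment in the manufacturing sector 441.2; primary income: interest paid on external government debt 138.8, profits repatriated by foreign-owned firms operating domestically 103.3.)

223.5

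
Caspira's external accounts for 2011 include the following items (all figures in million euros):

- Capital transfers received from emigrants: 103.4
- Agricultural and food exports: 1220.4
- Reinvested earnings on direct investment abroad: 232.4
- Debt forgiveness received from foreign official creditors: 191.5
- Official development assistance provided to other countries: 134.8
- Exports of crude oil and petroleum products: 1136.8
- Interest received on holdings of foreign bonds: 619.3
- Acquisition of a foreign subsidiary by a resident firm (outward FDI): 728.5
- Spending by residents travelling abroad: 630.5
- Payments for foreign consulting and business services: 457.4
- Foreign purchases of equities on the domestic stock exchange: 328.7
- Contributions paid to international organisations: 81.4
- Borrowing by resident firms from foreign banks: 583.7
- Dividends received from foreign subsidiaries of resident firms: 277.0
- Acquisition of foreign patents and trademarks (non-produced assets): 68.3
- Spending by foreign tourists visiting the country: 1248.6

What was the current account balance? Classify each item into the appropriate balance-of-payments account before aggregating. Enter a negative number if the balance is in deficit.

3430.4

Goods: 1220.4 + 1136.8 = 2357.2
Services: 1248.6 - 457.4 - 630.5 = 160.7
Primary income: 277.0 + 619.3 + 232.4 = 1128.7
Secondary income: -81.4 - 134.8 = -216.2
Current account = 2357.2 + 160.7 + 1128.7 + (-216.2) = 3430.4
(Excluded from the current account — capital account: capital transfers received from emigrants 103.4, debt forgiveness received from foreign official creditors 191.5, acquisition of foreign patents and trademarks (non-produced assets) 68.3; financial account: acquisition of a foreign subsidiary by a resident firm (outward FDI) 728.5, foreign purchases of equities on the domestic stock exchange 328.7, borrowing by resident firms from foreign banks 583.7.)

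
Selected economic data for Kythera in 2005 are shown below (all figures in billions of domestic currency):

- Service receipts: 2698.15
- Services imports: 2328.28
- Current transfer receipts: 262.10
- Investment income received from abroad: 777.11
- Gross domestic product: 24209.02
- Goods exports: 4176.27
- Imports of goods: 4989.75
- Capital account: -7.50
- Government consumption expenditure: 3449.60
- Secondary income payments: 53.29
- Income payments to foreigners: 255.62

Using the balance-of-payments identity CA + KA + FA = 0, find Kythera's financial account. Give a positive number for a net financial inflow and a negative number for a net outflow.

-279.19

Goods balance = 4176.27 - 4989.75 = -813.48
Services balance = 2698.15 - 2328.28 = 369.87
Trade balance (goods + services) = -813.48 + 369.87 = -443.61
Net primary income = 777.11 - 255.62 = 521.49
Net secondary income = 262.10 - 53.29 = 208.81
Current account = -443.61 + 521.49 + 208.81 = 286.69
Financial account = -(286.69 + (-7.50)) = -279.19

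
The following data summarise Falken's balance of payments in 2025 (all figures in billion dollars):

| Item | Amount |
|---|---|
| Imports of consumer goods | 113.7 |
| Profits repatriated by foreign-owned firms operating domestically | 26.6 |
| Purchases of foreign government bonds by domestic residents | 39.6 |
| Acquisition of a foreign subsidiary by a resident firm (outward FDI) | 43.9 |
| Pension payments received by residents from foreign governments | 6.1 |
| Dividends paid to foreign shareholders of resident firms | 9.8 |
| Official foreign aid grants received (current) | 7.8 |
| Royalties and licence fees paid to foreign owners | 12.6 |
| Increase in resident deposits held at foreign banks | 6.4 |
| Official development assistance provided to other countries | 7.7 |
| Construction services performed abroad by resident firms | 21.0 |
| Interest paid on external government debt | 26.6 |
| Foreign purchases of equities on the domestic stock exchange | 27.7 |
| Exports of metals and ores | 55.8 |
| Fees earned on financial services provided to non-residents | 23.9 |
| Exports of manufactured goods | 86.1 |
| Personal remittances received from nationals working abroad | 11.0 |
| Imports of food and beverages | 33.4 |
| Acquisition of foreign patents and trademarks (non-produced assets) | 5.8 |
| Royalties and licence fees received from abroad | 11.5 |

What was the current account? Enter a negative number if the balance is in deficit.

-7.2

Goods: -113.7 - 33.4 + 55.8 + 86.1 = -5.2
Services: -12.6 + 23.9 + 11.5 + 21.0 = 43.8
Primary income: -26.6 - 26.6 - 9.8 = -63.0
Secondary income: 11.0 - 7.7 + 6.1 + 7.8 = 17.2
Current account = (-5.2) + 43.8 + (-63.0) + 17.2 = -7.2
(Excluded from the current account — financial account: purchases of foreign government bonds by domestic residents 39.6, acquisition of a foreign subsidiary by a resident firm (outward FDI) 43.9, increase in resident deposits held at foreign banks 6.4, foreign purchases of equities on the domestic stock exchange 27.7; capital account: acquisition of foreign patents and trademarks (non-produced assets) 5.8.)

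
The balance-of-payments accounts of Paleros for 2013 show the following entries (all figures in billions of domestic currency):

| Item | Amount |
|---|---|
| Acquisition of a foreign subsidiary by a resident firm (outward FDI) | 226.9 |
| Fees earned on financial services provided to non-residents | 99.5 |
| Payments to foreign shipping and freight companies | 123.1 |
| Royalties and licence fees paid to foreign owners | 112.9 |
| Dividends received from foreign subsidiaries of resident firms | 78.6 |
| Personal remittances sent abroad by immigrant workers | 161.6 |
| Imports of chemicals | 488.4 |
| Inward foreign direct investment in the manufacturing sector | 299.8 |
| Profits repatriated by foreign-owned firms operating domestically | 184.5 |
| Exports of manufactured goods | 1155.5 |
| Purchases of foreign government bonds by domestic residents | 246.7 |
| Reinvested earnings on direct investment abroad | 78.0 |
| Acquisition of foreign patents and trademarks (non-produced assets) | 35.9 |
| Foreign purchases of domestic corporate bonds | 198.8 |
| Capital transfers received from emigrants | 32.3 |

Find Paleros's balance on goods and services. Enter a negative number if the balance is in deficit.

530.6

Goods: -488.4 + 1155.5 = 667.1
Services: 99.5 - 112.9 - 123.1 = -136.5
Trade balance = 667.1 + (-136.5) = 530.6
(Excluded from the trade balance — financial account: acquisition of a foreign subsidiary by a resident firm (outward FDI) 226.9, inward foreign direct investment in the manufacturing sector 299.8, purchases of foreign government bonds by domestic residents 246.7, foreign purchases of domestic corporate bonds 198.8; primary income: dividends received from foreign subsidiaries of resident firms 78.6, profits repatriated by foreign-owned firms operating domestically 184.5, reinvested earnings on direct investment abroad 78.0; secondary income: personal remittances sent abroad by immigrant workers 161.6; capital account: acquisition of foreign patents and trademarks (non-produced assets) 35.9, capital transfers received from emigrants 32.3.)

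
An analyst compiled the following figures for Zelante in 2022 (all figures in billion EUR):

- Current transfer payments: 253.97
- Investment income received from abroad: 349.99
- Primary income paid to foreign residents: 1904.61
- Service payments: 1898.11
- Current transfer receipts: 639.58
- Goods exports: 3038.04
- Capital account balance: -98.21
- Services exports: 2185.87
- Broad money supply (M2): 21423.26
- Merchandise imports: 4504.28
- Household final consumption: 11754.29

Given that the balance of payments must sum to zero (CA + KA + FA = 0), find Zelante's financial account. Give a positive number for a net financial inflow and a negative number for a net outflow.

2445.70

Goods balance = 3038.04 - 4504.28 = -1466.24
Services balance = 2185.87 - 1898.11 = 287.76
Trade balance (goods + services) = -1466.24 + 287.76 = -1178.48
Net primary income = 349.99 - 1904.61 = -1554.62
Net secondary income = 639.58 - 253.97 = 385.61
Current account = -1178.48 + (-1554.62) + 385.61 = -2347.49
Financial account = -(-2347.49 + (-98.21)) = 2445.70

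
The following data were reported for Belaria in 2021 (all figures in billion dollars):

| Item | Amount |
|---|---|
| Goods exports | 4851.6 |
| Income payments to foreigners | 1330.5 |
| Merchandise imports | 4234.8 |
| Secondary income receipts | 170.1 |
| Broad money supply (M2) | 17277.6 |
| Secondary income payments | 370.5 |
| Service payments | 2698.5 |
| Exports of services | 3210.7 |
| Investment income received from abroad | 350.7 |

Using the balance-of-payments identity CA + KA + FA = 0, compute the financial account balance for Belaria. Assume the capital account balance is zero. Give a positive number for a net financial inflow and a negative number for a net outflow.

Goods balance = 4851.6 - 4234.8 = 616.8
Services balance = 3210.7 - 2698.5 = 512.2
Trade balance (goods + services) = 616.8 + 512.2 = 1129.0
Net primary income = 350.7 - 1330.5 = -979.8
Net secondary income = 170.1 - 370.5 = -200.4
Current account = 1129.0 + (-979.8) + (-200.4) = -51.2
Financial account = -(-51.2) = 51.2

51.2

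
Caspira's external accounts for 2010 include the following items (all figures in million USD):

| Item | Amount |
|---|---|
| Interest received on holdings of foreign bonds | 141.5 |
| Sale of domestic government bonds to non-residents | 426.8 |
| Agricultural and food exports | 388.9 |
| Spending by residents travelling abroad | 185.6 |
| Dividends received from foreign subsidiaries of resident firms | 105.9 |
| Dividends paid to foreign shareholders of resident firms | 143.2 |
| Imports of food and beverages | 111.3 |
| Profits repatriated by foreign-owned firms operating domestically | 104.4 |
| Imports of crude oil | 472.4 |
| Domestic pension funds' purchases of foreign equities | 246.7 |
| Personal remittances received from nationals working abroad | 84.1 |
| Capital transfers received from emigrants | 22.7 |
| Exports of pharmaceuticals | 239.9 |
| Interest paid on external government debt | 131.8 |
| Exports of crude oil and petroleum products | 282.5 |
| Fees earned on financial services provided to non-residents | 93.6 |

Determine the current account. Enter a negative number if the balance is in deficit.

Goods: 239.9 + 388.9 - 472.4 - 111.3 + 282.5 = 327.6
Services: -185.6 + 93.6 = -92.0
Primary income: -131.8 + 105.9 - 143.2 + 141.5 - 104.4 = -132.0
Secondary income: 84.1
Current account = 327.6 + (-92.0) + (-132.0) + 84.1 = 187.7
(Excluded from the current account — financial account: sale of domestic government bonds to non-residents 426.8, domestic pension funds' purchases of foreign equities 246.7; capital account: capital transfers received from emigrants 22.7.)

187.7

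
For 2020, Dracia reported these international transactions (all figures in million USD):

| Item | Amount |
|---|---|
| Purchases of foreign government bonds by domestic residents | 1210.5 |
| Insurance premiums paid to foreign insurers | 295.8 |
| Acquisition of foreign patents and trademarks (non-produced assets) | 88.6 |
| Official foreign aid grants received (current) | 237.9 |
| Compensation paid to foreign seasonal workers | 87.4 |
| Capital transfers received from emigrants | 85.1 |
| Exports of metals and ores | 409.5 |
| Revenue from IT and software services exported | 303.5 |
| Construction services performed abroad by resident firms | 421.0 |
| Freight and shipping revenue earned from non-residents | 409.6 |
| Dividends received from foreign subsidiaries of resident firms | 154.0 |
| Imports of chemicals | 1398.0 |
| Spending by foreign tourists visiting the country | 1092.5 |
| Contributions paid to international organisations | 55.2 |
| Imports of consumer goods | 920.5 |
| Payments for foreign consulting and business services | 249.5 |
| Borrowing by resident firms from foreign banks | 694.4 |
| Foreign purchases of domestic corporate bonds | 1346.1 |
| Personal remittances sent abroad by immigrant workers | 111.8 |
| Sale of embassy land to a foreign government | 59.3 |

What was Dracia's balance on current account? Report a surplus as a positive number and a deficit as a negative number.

Goods: -920.5 + 409.5 - 1398.0 = -1909.0
Services: 1092.5 + 409.6 - 295.8 - 249.5 + 303.5 + 421.0 = 1681.3
Primary income: 154.0 - 87.4 = 66.6
Secondary income: -111.8 + 237.9 - 55.2 = 70.9
Current account = (-1909.0) + 1681.3 + 66.6 + 70.9 = -90.2
(Excluded from the current account — financial account: purchases of foreign government bonds by domestic residents 1210.5, borrowing by resident firms from foreign banks 694.4, foreign purchases of domestic corporate bonds 1346.1; capital account: acquisition of foreign patents and trademarks (non-produced assets) 88.6, capital transfers received from emigrants 85.1, sale of embassy land to a foreign government 59.3.)

-90.2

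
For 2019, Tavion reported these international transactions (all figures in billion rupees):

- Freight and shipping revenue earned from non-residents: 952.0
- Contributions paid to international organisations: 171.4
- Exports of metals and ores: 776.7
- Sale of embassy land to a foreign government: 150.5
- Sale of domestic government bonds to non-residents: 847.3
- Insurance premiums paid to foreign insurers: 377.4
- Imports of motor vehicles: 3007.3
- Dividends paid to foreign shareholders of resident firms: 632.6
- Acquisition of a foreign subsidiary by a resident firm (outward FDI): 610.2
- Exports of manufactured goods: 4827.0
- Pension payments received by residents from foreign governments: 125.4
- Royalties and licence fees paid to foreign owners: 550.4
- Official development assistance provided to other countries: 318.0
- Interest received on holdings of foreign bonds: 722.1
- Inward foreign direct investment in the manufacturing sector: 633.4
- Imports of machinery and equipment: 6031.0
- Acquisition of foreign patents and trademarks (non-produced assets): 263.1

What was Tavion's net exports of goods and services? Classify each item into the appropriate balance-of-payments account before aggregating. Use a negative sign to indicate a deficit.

Goods: -6031.0 + 776.7 + 4827.0 - 3007.3 = -3434.6
Services: 952.0 - 377.4 - 550.4 = 24.2
Trade balance = -3434.6 + 24.2 = -3410.4
(Excluded from the trade balance — secondary income: contributions paid to international organisations 171.4, pension payments received by residents from foreign governments 125.4, official development assistance provided to other countries 318.0; capital account: sale of embassy land to a foreign government 150.5, acquisition of foreign patents and trademarks (non-produced assets) 263.1; financial account: sale of domestic government bonds to non-residents 847.3, acquisition of a foreign subsidiary by a resident firm (outward FDI) 610.2, inward foreign direct investment in the manufacturing sector 633.4; primary income: dividends paid to foreign shareholders of resident firms 632.6, interest received on holdings of foreign bonds 722.1.)

-3410.4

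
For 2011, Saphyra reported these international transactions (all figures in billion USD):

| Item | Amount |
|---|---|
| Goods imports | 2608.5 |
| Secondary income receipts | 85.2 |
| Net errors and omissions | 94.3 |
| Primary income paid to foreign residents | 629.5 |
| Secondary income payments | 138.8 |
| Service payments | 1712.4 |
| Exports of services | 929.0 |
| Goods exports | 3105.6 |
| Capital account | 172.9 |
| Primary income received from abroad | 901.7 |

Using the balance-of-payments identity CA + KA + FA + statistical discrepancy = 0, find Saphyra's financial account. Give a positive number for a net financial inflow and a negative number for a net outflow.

-199.5

Goods balance = 3105.6 - 2608.5 = 497.1
Services balance = 929.0 - 1712.4 = -783.4
Trade balance (goods + services) = 497.1 + (-783.4) = -286.3
Net primary income = 901.7 - 629.5 = 272.2
Net secondary income = 85.2 - 138.8 = -53.6
Current account = -286.3 + 272.2 + (-53.6) = -67.7
Financial account = -(-67.7 + 172.9 + 94.3) = -199.5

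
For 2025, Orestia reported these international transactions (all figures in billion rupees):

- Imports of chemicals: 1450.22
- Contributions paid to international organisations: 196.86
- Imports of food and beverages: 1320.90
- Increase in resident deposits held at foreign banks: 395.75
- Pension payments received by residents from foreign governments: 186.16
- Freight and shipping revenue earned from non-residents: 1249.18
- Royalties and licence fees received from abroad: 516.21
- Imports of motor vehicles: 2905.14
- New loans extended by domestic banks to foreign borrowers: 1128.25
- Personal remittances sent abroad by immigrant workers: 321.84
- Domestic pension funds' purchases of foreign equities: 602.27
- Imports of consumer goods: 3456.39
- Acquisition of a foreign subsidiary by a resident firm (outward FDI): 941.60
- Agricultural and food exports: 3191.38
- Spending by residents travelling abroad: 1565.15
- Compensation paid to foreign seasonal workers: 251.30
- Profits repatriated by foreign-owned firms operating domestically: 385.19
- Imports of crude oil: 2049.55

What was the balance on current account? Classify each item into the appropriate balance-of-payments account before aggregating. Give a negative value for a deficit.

Goods: -1450.22 - 3456.39 + 3191.38 - 2905.14 - 2049.55 - 1320.90 = -7990.82
Services: 516.21 + 1249.18 - 1565.15 = 200.24
Primary income: -385.19 - 251.30 = -636.49
Secondary income: 186.16 - 321.84 - 196.86 = -332.54
Current account = (-7990.82) + 200.24 + (-636.49) + (-332.54) = -8759.61
(Excluded from the current account — financial account: increase in resident deposits held at foreign banks 395.75, new loans extended by domestic banks to foreign borrowers 1128.25, domestic pension funds' purchases of foreign equities 602.27, acquisition of a foreign subsidiary by a resident firm (outward FDI) 941.60.)

-8759.61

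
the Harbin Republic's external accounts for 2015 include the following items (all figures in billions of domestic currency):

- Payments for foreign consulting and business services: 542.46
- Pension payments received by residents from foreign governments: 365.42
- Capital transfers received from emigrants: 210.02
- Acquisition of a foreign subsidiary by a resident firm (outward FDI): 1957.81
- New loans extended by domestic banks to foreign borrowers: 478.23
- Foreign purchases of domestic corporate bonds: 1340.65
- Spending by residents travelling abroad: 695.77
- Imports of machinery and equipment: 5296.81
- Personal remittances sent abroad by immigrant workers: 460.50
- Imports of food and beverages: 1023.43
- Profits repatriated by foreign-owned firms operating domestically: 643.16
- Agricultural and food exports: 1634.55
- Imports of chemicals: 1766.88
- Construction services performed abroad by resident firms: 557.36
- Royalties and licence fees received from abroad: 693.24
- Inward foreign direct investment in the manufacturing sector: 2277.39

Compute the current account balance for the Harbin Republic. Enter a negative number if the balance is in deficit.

Goods: -1023.43 - 1766.88 - 5296.81 + 1634.55 = -6452.57
Services: 693.24 - 695.77 - 542.46 + 557.36 = 12.37
Primary income: -643.16
Secondary income: -460.50 + 365.42 = -95.08
Current account = (-6452.57) + 12.37 + (-643.16) + (-95.08) = -7178.44
(Excluded from the current account — capital account: capital transfers received from emigrants 210.02; financial account: acquisition of a foreign subsidiary by a resident firm (outward FDI) 1957.81, new loans extended by domestic banks to foreign borrowers 478.23, foreign purchases of domestic corporate bonds 1340.65, inward foreign direct investment in the manufacturing sector 2277.39.)

-7178.44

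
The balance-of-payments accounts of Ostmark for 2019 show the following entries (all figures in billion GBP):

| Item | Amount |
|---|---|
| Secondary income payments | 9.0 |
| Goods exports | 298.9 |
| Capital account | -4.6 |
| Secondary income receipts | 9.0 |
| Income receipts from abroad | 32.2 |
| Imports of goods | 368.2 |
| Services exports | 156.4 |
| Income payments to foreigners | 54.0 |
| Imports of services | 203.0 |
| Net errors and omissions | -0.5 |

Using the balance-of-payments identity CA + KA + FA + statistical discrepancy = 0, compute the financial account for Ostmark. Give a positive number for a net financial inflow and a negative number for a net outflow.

142.8

Goods balance = 298.9 - 368.2 = -69.3
Services balance = 156.4 - 203.0 = -46.6
Trade balance (goods + services) = -69.3 + (-46.6) = -115.9
Net primary income = 32.2 - 54.0 = -21.8
Net secondary income = 9.0 - 9.0 = 0.0
Current account = -115.9 + (-21.8) + 0.0 = -137.7
Financial account = -(-137.7 + (-4.6) + (-0.5)) = 142.8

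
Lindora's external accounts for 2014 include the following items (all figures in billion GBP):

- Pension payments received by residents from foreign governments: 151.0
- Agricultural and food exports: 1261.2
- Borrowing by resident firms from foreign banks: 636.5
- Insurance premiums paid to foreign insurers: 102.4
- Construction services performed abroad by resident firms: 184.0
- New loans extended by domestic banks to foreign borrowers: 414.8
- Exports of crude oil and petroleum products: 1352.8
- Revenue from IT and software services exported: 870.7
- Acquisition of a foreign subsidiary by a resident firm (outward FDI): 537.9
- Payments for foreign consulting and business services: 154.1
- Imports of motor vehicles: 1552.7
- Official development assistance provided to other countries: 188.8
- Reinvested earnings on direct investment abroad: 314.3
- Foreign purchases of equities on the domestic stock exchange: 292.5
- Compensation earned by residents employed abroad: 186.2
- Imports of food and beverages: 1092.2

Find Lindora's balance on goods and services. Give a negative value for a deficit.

767.3

Goods: 1261.2 + 1352.8 - 1552.7 - 1092.2 = -30.9
Services: 184.0 + 870.7 - 154.1 - 102.4 = 798.2
Trade balance = -30.9 + 798.2 = 767.3
(Excluded from the trade balance — secondary income: pension payments received by residents from foreign governments 151.0, official development assistance provided to other countries 188.8; financial account: borrowing by resident firms from foreign banks 636.5, new loans extended by domestic banks to foreign borrowers 414.8, acquisition of a foreign subsidiary by a resident firm (outward FDI) 537.9, foreign purchases of equities on the domestic stock exchange 292.5; primary income: reinvested earnings on direct investment abroad 314.3, compensation earned by residents employed abroad 186.2.)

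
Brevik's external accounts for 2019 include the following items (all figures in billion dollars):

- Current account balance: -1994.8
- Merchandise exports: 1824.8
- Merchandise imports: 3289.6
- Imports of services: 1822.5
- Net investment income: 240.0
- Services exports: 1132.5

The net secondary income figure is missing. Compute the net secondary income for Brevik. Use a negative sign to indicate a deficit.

-80.0

Current account = goods balance + services balance + net primary income + net secondary income
Sum of the known components = -1914.8
Net secondary income = CA - (known components) = -1994.8 - (-1914.8) = -80.0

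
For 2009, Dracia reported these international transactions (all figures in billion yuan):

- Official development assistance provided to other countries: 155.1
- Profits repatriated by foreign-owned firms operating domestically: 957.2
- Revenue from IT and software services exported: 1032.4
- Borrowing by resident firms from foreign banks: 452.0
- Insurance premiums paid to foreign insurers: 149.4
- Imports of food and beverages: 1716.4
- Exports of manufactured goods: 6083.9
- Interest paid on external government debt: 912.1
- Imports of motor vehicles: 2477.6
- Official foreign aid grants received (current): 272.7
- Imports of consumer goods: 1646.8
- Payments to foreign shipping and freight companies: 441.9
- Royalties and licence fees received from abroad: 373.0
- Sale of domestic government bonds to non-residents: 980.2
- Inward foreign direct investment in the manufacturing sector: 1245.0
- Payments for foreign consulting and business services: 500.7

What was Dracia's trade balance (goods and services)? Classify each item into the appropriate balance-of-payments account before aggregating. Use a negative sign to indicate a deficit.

556.5

Goods: 6083.9 - 1716.4 - 2477.6 - 1646.8 = 243.1
Services: 1032.4 - 441.9 - 149.4 - 500.7 + 373.0 = 313.4
Trade balance = 243.1 + 313.4 = 556.5
(Excluded from the trade balance — secondary income: official development assistance provided to other countries 155.1, official foreign aid grants received (current) 272.7; primary income: profits repatriated by foreign-owned firms operating domestically 957.2, interest paid on external government debt 912.1; financial account: borrowing by resident firms from foreign banks 452.0, sale of domestic government bonds to non-residents 980.2, inward foreign direct investment in the manufacturing sector 1245.0.)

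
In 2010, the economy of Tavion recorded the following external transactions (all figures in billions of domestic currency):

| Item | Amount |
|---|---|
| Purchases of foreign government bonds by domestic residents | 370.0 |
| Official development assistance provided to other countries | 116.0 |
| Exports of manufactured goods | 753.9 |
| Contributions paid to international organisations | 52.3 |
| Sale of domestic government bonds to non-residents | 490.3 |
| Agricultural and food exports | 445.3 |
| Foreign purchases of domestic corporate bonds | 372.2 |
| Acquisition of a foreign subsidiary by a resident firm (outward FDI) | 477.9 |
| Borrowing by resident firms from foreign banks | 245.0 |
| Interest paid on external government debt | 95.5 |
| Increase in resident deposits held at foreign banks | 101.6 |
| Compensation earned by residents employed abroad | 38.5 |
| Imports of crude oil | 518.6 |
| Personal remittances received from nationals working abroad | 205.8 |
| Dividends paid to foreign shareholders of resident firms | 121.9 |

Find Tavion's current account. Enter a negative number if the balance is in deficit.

539.2

Goods: 445.3 + 753.9 - 518.6 = 680.6
Primary income: -95.5 - 121.9 + 38.5 = -178.9
Secondary income: -116.0 + 205.8 - 52.3 = 37.5
Current account = 680.6 + (-178.9) + 37.5 = 539.2
(Excluded from the current account — financial account: purchases of foreign government bonds by domestic residents 370.0, sale of domestic government bonds to non-residents 490.3, foreign purchases of domestic corporate bonds 372.2, acquisition of a foreign subsidiary by a resident firm (outward FDI) 477.9, borrowing by resident firms from foreign banks 245.0, increase in resident deposits held at foreign banks 101.6.)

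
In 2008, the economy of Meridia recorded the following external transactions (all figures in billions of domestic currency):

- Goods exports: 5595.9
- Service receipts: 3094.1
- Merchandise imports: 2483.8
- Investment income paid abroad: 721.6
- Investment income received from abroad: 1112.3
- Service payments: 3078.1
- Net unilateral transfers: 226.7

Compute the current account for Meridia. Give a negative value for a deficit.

3745.5

Goods balance = 5595.9 - 2483.8 = 3112.1
Services balance = 3094.1 - 3078.1 = 16.0
Trade balance (goods + services) = 3112.1 + 16.0 = 3128.1
Net primary income = 1112.3 - 721.6 = 390.7
Net secondary income = 226.7
Current account = 3128.1 + 390.7 + 226.7 = 3745.5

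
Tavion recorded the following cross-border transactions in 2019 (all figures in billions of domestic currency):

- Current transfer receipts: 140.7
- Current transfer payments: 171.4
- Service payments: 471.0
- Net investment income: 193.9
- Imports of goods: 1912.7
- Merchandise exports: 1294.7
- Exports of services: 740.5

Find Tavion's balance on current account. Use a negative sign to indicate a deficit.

Goods balance = 1294.7 - 1912.7 = -618.0
Services balance = 740.5 - 471.0 = 269.5
Trade balance (goods + services) = -618.0 + 269.5 = -348.5
Net primary income = 193.9
Net secondary income = 140.7 - 171.4 = -30.7
Current account = -348.5 + 193.9 + (-30.7) = -185.3

-185.3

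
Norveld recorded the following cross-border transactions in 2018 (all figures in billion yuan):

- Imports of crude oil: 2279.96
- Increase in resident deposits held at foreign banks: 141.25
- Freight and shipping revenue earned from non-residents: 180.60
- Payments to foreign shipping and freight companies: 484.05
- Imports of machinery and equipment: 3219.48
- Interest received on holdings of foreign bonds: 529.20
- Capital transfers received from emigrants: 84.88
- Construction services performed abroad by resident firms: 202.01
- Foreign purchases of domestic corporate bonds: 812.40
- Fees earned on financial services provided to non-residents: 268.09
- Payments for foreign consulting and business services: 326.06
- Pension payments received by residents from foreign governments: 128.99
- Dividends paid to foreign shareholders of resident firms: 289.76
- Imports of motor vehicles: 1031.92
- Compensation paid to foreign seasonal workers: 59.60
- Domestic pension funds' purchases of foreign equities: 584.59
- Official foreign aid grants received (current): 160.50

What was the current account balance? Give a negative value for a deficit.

Goods: -3219.48 - 2279.96 - 1031.92 = -6531.36
Services: 202.01 - 326.06 - 484.05 + 268.09 + 180.60 = -159.41
Primary income: 529.20 - 59.60 - 289.76 = 179.84
Secondary income: 160.50 + 128.99 = 289.49
Current account = (-6531.36) + (-159.41) + 179.84 + 289.49 = -6221.44
(Excluded from the current account — financial account: increase in resident deposits held at foreign banks 141.25, foreign purchases of domestic corporate bonds 812.40, domestic pension funds' purchases of foreign equities 584.59; capital account: capital transfers received from emigrants 84.88.)

-6221.44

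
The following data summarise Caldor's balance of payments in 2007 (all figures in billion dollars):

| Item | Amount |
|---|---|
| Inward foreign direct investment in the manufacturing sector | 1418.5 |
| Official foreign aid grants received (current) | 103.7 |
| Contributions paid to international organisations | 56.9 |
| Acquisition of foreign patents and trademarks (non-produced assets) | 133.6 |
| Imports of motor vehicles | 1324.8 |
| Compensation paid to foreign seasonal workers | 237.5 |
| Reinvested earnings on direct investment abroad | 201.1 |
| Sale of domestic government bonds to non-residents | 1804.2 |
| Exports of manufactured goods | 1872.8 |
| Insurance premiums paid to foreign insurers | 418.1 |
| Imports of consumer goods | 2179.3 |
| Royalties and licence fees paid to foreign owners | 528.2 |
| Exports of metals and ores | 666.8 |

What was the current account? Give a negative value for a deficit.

-1900.4

Goods: -2179.3 + 1872.8 - 1324.8 + 666.8 = -964.5
Services: -418.1 - 528.2 = -946.3
Primary income: 201.1 - 237.5 = -36.4
Secondary income: 103.7 - 56.9 = 46.8
Current account = (-964.5) + (-946.3) + (-36.4) + 46.8 = -1900.4
(Excluded from the current account — financial account: inward foreign direct investment in the manufacturing sector 1418.5, sale of domestic government bonds to non-residents 1804.2; capital account: acquisition of foreign patents and trademarks (non-produced assets) 133.6.)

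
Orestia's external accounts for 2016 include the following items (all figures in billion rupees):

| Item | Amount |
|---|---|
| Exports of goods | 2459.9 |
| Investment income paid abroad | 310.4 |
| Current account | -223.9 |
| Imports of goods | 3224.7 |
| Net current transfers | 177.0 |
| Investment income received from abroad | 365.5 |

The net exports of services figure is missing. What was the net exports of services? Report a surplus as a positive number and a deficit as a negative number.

308.8

Current account = goods balance + services balance + net primary income + net secondary income
Sum of the known components = -532.7
Net exports of services = CA - (known components) = -223.9 - (-532.7) = 308.8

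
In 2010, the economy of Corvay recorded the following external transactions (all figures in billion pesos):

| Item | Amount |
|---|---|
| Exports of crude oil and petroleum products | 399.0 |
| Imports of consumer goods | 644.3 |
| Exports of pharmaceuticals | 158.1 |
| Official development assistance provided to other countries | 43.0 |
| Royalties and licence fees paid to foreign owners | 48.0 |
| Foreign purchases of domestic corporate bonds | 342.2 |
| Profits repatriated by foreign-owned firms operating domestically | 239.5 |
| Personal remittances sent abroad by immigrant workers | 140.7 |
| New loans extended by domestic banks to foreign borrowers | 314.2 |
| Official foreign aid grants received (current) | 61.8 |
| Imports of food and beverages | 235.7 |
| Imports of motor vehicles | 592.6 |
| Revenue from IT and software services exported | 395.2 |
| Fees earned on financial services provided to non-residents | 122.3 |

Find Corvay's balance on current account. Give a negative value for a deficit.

Goods: -644.3 + 399.0 - 592.6 + 158.1 - 235.7 = -915.5
Services: -48.0 + 395.2 + 122.3 = 469.5
Primary income: -239.5
Secondary income: -140.7 - 43.0 + 61.8 = -121.9
Current account = (-915.5) + 469.5 + (-239.5) + (-121.9) = -807.4
(Excluded from the current account — financial account: foreign purchases of domestic corporate bonds 342.2, new loans extended by domestic banks to foreign borrowers 314.2.)

-807.4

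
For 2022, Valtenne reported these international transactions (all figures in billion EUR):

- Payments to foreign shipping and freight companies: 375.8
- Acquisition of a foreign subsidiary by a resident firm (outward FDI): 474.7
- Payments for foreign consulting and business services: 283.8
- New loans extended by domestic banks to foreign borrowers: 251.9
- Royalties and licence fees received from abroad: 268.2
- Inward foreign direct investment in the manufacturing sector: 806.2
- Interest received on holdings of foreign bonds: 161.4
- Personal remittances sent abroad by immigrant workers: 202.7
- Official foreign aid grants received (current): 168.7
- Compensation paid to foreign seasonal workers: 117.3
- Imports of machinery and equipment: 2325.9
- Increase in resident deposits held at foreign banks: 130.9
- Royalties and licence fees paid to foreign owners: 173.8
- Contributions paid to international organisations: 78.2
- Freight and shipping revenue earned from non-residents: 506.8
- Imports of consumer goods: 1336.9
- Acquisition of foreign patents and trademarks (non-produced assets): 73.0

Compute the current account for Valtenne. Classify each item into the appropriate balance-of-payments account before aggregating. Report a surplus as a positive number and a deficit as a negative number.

-3789.3

Goods: -1336.9 - 2325.9 = -3662.8
Services: -173.8 + 268.2 + 506.8 - 375.8 - 283.8 = -58.4
Primary income: 161.4 - 117.3 = 44.1
Secondary income: -202.7 - 78.2 + 168.7 = -112.2
Current account = (-3662.8) + (-58.4) + 44.1 + (-112.2) = -3789.3
(Excluded from the current account — financial account: acquisition of a foreign subsidiary by a resident firm (outward FDI) 474.7, new loans extended by domestic banks to foreign borrowers 251.9, inward foreign direct investment in the manufacturing sector 806.2, increase in resident deposits held at foreign banks 130.9; capital account: acquisition of foreign patents and trademarks (non-produced assets) 73.0.)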